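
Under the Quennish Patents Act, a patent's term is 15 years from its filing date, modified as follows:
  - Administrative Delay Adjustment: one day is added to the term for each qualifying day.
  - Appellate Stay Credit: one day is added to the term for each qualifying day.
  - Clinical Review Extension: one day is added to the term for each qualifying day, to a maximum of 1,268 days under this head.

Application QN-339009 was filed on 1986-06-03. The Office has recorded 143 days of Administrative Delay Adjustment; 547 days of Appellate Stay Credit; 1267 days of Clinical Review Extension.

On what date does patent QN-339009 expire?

October 12, 2006

Base term: filing date + 15 years → 3 June 2001.
Administrative Delay Adjustment: +143 days → 24 October 2001.
Appellate Stay Credit: +547 days → 24 April 2003.
Clinical Review Extension: 1267 days (within the 1268-day cap) → +1267 days → 12 October 2006.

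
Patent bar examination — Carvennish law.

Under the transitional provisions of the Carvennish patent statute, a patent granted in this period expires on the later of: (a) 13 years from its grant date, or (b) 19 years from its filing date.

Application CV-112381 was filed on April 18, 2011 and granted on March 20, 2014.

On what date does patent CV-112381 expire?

2030-04-18

(a) grant + 13 years → 20 March 2027.
(b) filing + 19 years → 18 April 2030.
Later of the two: 18 April 2030.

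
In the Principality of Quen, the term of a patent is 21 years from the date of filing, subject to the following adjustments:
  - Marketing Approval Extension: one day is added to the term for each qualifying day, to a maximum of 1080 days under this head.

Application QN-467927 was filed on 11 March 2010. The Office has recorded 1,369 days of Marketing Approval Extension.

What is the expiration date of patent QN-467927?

2034-02-23

Base term: filing date + 21 years → 11 March 2031.
Marketing Approval Extension: 1369 days claimed exceeds the 1080-day cap, so +1080 days → 23 February 2034.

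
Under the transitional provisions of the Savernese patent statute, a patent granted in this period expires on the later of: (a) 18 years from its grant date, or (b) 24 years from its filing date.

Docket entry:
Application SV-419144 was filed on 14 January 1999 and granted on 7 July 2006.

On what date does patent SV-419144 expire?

July 7, 2024

(a) grant + 18 years → 7 July 2024.
(b) filing + 24 years → 14 January 2023.
Later of the two: 7 July 2024.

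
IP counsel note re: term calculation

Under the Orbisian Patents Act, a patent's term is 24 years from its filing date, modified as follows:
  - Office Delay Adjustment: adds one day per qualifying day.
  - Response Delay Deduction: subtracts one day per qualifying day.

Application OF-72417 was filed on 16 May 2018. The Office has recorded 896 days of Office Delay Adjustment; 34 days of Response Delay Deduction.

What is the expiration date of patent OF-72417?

2044-09-24

Base term: filing date + 24 years → 16 May 2042.
Office Delay Adjustment: +896 days → 28 October 2044.
Response Delay Deduction: −34 days → 24 September 2044.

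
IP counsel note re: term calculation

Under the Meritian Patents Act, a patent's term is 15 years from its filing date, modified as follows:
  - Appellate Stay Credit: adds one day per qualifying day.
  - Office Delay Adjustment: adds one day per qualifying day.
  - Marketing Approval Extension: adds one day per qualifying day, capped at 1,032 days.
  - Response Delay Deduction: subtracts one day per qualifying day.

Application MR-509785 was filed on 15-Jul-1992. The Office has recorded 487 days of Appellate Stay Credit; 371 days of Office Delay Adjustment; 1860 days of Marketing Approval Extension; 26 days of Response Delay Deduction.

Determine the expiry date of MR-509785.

August 21, 2012

Base term: filing date + 15 years → 15 July 2007.
Appellate Stay Credit: +487 days → 13 November 2008.
Office Delay Adjustment: +371 days → 19 November 2009.
Marketing Approval Extension: 1860 days claimed exceeds the 1032-day cap, so +1032 days → 16 September 2012.
Response Delay Deduction: −26 days → 21 August 2012.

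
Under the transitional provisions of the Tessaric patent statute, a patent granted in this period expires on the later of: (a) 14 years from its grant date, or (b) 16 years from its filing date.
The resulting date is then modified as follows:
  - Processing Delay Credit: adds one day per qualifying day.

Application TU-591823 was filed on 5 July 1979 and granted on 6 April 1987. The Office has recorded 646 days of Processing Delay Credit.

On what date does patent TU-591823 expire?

January 12, 2003

(a) grant + 14 years → 6 April 2001.
(b) filing + 16 years → 5 July 1995.
Later of the two: 6 April 2001.
Processing Delay Credit: +646 days → 12 January 2003.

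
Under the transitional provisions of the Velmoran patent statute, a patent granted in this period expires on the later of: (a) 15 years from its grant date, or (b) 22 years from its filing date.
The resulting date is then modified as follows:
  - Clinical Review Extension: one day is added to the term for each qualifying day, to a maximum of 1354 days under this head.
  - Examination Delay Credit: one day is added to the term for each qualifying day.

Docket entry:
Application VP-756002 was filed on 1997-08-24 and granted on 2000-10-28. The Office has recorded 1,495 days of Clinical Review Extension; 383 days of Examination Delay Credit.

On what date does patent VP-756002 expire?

2024-05-26

(a) grant + 15 years → 28 October 2015.
(b) filing + 22 years → 24 August 2019.
Later of the two: 24 August 2019.
Clinical Review Extension: 1495 days claimed exceeds the 1354-day cap, so +1354 days → 9 May 2023.
Examination Delay Credit: +383 days → 26 May 2024.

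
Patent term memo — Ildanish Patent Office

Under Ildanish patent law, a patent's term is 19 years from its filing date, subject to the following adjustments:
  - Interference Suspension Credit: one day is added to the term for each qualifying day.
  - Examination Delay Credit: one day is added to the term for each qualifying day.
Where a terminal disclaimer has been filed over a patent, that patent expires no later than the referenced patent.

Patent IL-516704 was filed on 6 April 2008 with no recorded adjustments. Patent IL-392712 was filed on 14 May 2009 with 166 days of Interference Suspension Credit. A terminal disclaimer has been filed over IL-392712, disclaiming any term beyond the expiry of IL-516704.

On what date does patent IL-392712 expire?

Natural term of IL-392712:
  Base: filing + 19 years → 14 May 2028.
  Interference Suspension Credit: +166 days → 27 October 2028.
Expiry of referenced patent IL-516704:
  Base: filing + 19 years → 6 April 2027.
Terminal disclaimer: IL-392712 expires on the earlier of 27 October 2028 and 6 April 2027.

2027-04-06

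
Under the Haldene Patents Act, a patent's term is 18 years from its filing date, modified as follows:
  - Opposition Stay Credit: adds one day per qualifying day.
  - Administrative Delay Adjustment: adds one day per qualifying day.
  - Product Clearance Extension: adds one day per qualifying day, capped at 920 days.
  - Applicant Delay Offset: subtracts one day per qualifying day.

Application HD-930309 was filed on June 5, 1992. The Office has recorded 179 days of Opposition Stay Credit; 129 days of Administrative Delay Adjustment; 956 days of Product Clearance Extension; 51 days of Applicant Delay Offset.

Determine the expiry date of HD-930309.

Base term: filing date + 18 years → 5 June 2010.
Opposition Stay Credit: +179 days → 1 December 2010.
Administrative Delay Adjustment: +129 days → 9 April 2011.
Product Clearance Extension: 956 days claimed exceeds the 920-day cap, so +920 days → 15 October 2013.
Applicant Delay Offset: −51 days → 25 August 2013.

August 25, 2013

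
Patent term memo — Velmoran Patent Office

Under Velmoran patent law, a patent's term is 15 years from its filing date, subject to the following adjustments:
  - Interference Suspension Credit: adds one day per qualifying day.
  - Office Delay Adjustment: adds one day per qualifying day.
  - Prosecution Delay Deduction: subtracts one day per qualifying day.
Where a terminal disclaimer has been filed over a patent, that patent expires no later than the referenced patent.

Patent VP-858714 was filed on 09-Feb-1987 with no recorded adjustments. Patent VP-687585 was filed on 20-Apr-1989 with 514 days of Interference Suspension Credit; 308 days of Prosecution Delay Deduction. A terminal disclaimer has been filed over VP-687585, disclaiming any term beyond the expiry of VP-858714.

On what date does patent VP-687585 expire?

Natural term of VP-687585:
  Base: filing + 15 years → 20 April 2004.
  Interference Suspension Credit: +514 days → 16 September 2005.
  Prosecution Delay Deduction: −308 days → 12 November 2004.
Expiry of referenced patent VP-858714:
  Base: filing + 15 years → 9 February 2002.
Terminal disclaimer: VP-687585 expires on the earlier of 12 November 2004 and 9 February 2002.

2002-02-09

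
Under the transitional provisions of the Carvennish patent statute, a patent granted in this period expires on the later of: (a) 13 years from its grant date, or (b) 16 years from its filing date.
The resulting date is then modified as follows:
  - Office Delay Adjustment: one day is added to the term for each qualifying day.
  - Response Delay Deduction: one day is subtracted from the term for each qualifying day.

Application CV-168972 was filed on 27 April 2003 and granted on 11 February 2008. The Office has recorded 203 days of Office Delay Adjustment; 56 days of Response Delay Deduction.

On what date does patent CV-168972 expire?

(a) grant + 13 years → 11 February 2021.
(b) filing + 16 years → 27 April 2019.
Later of the two: 11 February 2021.
Office Delay Adjustment: +203 days → 2 September 2021.
Response Delay Deduction: −56 days → 8 July 2021.

2021-07-08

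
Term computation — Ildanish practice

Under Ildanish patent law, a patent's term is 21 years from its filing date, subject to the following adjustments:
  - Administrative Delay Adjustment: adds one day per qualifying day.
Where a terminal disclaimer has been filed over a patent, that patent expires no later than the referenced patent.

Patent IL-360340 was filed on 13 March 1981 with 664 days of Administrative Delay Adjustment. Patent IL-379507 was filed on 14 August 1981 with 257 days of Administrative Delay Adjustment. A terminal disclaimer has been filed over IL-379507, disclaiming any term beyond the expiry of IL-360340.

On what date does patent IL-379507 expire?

2003-04-28

Natural term of IL-379507:
  Base: filing + 21 years → 14 August 2002.
  Administrative Delay Adjustment: +257 days → 28 April 2003.
Expiry of referenced patent IL-360340:
  Base: filing + 21 years → 13 March 2002.
  Administrative Delay Adjustment: +664 days → 6 January 2004.
Terminal disclaimer: IL-379507 expires on the earlier of 28 April 2003 and 6 January 2004.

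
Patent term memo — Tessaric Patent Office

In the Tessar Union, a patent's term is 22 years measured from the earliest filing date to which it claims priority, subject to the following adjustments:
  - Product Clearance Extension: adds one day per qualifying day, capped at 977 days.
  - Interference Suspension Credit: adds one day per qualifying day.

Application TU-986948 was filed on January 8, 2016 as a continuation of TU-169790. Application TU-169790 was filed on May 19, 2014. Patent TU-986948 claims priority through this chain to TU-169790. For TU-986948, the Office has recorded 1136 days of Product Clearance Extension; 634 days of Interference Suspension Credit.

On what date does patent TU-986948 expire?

2040-10-16

Earliest priority filing: 19 May 2014.
Base term: 19 May 2014 + 22 years → 19 May 2036.
Product Clearance Extension: 1136 days claimed exceeds the 977-day cap, so +977 days → 21 January 2039.
Interference Suspension Credit: +634 days → 16 October 2040.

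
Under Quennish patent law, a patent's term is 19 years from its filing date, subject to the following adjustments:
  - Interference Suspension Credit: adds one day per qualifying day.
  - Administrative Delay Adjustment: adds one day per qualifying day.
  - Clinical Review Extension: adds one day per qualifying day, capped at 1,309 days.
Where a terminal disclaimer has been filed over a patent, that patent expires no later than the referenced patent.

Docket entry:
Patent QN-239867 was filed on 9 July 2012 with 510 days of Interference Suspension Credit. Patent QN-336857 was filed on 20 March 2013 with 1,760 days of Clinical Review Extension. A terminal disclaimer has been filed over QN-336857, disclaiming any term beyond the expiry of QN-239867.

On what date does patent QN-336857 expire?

2032-11-30

Natural term of QN-336857:
  Base: filing + 19 years → 20 March 2032.
  Clinical Review Extension: 1760 days claimed exceeds the 1309-day cap, so +1309 days → 20 October 2035.
Expiry of referenced patent QN-239867:
  Base: filing + 19 years → 9 July 2031.
  Interference Suspension Credit: +510 days → 30 November 2032.
Terminal disclaimer: QN-336857 expires on the earlier of 20 October 2035 and 30 November 2032.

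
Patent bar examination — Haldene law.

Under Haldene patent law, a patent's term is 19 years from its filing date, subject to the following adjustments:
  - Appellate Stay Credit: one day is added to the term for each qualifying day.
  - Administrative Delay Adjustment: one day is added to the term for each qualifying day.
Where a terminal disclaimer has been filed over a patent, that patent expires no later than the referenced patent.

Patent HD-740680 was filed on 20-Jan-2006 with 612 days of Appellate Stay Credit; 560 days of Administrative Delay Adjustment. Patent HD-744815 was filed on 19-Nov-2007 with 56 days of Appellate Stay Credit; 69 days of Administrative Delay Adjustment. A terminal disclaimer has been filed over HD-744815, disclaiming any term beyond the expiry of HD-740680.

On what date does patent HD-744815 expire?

2027-03-24

Natural term of HD-744815:
  Base: filing + 19 years → 19 November 2026.
  Appellate Stay Credit: +56 days → 14 January 2027.
  Administrative Delay Adjustment: +69 days → 24 March 2027.
Expiry of referenced patent HD-740680:
  Base: filing + 19 years → 20 January 2025.
  Appellate Stay Credit: +612 days → 24 September 2026.
  Administrative Delay Adjustment: +560 days → 6 April 2028.
Terminal disclaimer: HD-744815 expires on the earlier of 24 March 2027 and 6 April 2028.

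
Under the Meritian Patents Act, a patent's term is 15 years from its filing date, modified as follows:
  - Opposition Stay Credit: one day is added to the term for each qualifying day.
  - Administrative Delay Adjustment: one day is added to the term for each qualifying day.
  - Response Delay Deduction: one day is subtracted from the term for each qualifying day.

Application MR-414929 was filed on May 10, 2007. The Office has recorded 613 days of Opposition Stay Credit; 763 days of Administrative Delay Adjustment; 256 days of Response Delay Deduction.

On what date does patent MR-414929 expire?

Base term: filing date + 15 years → 10 May 2022.
Opposition Stay Credit: +613 days → 13 January 2024.
Administrative Delay Adjustment: +763 days → 14 February 2026.
Response Delay Deduction: −256 days → 3 June 2025.

2025-06-03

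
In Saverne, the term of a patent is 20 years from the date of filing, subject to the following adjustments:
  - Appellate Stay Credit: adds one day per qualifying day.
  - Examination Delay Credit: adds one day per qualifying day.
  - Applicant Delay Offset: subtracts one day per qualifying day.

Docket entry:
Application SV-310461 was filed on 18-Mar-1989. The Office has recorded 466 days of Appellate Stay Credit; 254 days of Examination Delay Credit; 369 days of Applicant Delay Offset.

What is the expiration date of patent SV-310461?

Base term: filing date + 20 years → 18 March 2009.
Appellate Stay Credit: +466 days → 27 June 2010.
Examination Delay Credit: +254 days → 8 March 2011.
Applicant Delay Offset: −369 days → 4 March 2010.

March 4, 2010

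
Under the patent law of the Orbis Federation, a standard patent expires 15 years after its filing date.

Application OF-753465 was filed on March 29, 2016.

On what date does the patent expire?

Filing date + 15 years → 29 March 2031.

March 29, 2031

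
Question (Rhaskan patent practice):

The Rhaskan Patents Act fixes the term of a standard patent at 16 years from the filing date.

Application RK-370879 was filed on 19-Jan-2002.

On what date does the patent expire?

Filing date + 16 years → 19 January 2018.

January 19, 2018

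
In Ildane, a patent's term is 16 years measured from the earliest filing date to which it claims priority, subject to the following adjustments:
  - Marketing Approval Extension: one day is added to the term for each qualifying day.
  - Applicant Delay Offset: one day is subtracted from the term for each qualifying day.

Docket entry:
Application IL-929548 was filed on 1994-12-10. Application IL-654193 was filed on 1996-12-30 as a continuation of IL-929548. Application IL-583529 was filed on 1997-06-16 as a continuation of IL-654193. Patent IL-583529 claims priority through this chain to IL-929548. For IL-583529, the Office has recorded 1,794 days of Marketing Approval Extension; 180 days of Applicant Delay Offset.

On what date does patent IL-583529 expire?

2015-05-12

Earliest priority filing: 10 December 1994.
Base term: 10 December 1994 + 16 years → 10 December 2010.
Marketing Approval Extension: +1794 days → 8 November 2015.
Applicant Delay Offset: −180 days → 12 May 2015.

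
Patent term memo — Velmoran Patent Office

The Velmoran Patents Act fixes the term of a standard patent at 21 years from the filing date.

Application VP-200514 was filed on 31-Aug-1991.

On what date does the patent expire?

2012-08-31

Filing date + 21 years → 31 August 2012.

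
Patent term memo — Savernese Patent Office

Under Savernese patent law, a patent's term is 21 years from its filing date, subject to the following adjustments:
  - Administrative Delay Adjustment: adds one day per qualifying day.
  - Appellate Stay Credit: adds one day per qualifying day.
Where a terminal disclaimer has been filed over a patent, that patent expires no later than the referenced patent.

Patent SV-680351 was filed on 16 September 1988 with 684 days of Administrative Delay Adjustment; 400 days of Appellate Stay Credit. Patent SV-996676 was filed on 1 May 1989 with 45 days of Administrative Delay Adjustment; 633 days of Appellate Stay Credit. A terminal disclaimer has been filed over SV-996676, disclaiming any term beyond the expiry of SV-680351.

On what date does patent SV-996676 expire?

March 9, 2012

Natural term of SV-996676:
  Base: filing + 21 years → 1 May 2010.
  Administrative Delay Adjustment: +45 days → 15 June 2010.
  Appellate Stay Credit: +633 days → 9 March 2012.
Expiry of referenced patent SV-680351:
  Base: filing + 21 years → 16 September 2009.
  Administrative Delay Adjustment: +684 days → 1 August 2011.
  Appellate Stay Credit: +400 days → 4 September 2012.
Terminal disclaimer: SV-996676 expires on the earlier of 9 March 2012 and 4 September 2012.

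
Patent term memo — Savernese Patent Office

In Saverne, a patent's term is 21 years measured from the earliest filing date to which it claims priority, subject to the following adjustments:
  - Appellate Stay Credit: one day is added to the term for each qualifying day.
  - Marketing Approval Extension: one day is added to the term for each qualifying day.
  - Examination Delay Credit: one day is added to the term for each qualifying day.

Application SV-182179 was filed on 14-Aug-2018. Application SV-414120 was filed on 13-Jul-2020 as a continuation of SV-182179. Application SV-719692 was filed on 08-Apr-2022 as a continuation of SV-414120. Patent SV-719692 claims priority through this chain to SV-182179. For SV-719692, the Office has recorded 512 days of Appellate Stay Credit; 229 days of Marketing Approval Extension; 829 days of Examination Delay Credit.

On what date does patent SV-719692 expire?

Earliest priority filing: 14 August 2018.
Base term: 14 August 2018 + 21 years → 14 August 2039.
Appellate Stay Credit: +512 days → 7 January 2041.
Marketing Approval Extension: +229 days → 24 August 2041.
Examination Delay Credit: +829 days → 1 December 2043.

December 1, 2043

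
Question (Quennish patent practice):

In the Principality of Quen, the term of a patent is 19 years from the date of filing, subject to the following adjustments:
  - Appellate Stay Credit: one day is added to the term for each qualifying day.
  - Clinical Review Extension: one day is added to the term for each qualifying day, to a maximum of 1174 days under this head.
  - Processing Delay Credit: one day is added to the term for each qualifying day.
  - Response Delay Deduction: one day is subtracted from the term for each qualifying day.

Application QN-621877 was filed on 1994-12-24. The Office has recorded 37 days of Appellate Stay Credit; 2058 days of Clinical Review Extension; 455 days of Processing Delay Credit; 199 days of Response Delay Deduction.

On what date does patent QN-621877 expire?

December 30, 2017

Base term: filing date + 19 years → 24 December 2013.
Appellate Stay Credit: +37 days → 30 January 2014.
Clinical Review Extension: 2058 days claimed exceeds the 1174-day cap, so +1174 days → 18 April 2017.
Processing Delay Credit: +455 days → 17 July 2018.
Response Delay Deduction: −199 days → 30 December 2017.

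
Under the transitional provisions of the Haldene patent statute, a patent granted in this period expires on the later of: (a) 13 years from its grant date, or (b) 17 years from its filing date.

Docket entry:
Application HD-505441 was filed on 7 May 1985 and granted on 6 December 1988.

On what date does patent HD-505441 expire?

(a) grant + 13 years → 6 December 2001.
(b) filing + 17 years → 7 May 2002.
Later of the two: 7 May 2002.

2002-05-07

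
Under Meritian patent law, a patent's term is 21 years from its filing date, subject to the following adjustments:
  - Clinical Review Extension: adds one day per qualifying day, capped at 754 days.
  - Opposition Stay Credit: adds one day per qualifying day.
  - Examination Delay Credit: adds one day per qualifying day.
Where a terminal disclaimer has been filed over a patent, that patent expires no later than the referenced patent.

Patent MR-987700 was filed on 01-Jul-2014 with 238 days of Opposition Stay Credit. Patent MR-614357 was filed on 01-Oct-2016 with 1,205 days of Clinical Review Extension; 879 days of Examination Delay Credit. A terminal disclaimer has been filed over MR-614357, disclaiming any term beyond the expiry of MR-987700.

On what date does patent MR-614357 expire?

February 24, 2036

Natural term of MR-614357:
  Base: filing + 21 years → 1 October 2037.
  Clinical Review Extension: 1205 days claimed exceeds the 754-day cap, so +754 days → 25 October 2039.
  Examination Delay Credit: +879 days → 22 March 2042.
Expiry of referenced patent MR-987700:
  Base: filing + 21 years → 1 July 2035.
  Opposition Stay Credit: +238 days → 24 February 2036.
Terminal disclaimer: MR-614357 expires on the earlier of 22 March 2042 and 24 February 2036.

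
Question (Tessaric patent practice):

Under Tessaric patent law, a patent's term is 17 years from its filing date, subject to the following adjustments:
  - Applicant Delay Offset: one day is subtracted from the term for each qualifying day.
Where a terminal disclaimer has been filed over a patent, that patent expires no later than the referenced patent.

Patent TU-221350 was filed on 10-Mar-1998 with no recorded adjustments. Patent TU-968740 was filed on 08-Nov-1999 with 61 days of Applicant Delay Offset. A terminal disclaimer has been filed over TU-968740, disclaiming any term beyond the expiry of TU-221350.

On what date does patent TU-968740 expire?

Natural term of TU-968740:
  Base: filing + 17 years → 8 November 2016.
  Applicant Delay Offset: −61 days → 8 September 2016.
Expiry of referenced patent TU-221350:
  Base: filing + 17 years → 10 March 2015.
Terminal disclaimer: TU-968740 expires on the earlier of 8 September 2016 and 10 March 2015.

2015-03-10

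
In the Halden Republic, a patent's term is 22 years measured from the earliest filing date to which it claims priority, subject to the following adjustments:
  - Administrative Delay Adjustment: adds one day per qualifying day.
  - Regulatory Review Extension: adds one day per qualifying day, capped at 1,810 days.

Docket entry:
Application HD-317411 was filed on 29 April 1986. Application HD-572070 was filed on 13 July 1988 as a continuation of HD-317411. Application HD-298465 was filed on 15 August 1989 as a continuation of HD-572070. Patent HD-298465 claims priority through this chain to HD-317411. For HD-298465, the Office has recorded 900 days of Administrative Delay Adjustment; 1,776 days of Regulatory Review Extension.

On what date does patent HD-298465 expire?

2015-08-27

Earliest priority filing: 29 April 1986.
Base term: 29 April 1986 + 22 years → 29 April 2008.
Administrative Delay Adjustment: +900 days → 16 October 2010.
Regulatory Review Extension: 1776 days (within the 1810-day cap) → +1776 days → 27 August 2015.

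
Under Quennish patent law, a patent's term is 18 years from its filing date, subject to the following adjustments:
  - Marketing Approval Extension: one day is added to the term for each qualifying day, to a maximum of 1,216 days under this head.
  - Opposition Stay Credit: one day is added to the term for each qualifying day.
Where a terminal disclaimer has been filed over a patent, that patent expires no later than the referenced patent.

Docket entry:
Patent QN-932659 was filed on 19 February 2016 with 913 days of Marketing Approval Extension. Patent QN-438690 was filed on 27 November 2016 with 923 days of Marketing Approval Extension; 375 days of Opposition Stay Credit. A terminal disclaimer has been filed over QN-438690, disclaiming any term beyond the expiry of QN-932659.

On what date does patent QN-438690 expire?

August 20, 2036

Natural term of QN-438690:
  Base: filing + 18 years → 27 November 2034.
  Marketing Approval Extension: 923 days (within the 1216-day cap) → +923 days → 7 June 2037.
  Opposition Stay Credit: +375 days → 17 June 2038.
Expiry of referenced patent QN-932659:
  Base: filing + 18 years → 19 February 2034.
  Marketing Approval Extension: 913 days (within the 1216-day cap) → +913 days → 20 August 2036.
Terminal disclaimer: QN-438690 expires on the earlier of 17 June 2038 and 20 August 2036.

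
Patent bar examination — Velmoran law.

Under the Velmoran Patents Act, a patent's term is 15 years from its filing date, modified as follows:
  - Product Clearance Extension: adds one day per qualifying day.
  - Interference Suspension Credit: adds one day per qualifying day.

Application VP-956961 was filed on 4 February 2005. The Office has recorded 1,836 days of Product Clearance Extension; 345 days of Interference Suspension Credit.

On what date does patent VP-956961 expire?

2026-01-24

Base term: filing date + 15 years → 4 February 2020.
Product Clearance Extension: +1836 days → 13 February 2025.
Interference Suspension Credit: +345 days → 24 January 2026.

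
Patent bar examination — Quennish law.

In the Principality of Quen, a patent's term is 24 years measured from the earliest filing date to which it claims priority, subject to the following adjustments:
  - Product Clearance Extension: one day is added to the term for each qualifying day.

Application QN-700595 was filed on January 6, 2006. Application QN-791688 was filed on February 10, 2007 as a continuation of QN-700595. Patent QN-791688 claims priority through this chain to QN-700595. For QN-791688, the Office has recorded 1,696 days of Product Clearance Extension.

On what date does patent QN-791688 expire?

2034-08-29

Earliest priority filing: 6 January 2006.
Base term: 6 January 2006 + 24 years → 6 January 2030.
Product Clearance Extension: +1696 days → 29 August 2034.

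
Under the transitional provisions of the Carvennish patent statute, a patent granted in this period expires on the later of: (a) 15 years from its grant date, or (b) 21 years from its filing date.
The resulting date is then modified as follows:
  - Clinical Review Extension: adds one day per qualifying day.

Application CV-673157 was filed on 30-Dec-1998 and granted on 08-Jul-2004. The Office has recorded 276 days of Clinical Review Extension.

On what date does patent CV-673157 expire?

(a) grant + 15 years → 8 July 2019.
(b) filing + 21 years → 30 December 2019.
Later of the two: 30 December 2019.
Clinical Review Extension: +276 days → 1 October 2020.

October 1, 2020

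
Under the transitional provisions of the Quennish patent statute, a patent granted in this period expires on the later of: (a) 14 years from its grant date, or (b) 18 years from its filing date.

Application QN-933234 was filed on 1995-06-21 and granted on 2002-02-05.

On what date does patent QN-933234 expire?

(a) grant + 14 years → 5 February 2016.
(b) filing + 18 years → 21 June 2013.
Later of the two: 5 February 2016.

2016-02-05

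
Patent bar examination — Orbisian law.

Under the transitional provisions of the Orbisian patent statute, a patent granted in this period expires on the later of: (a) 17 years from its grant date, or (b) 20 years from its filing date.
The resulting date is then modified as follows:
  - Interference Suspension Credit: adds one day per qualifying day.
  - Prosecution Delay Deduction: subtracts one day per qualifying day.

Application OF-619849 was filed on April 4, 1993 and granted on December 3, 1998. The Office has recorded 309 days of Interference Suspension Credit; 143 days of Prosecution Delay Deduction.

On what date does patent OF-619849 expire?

May 17, 2016

(a) grant + 17 years → 3 December 2015.
(b) filing + 20 years → 4 April 2013.
Later of the two: 3 December 2015.
Interference Suspension Credit: +309 days → 7 October 2016.
Prosecution Delay Deduction: −143 days → 17 May 2016.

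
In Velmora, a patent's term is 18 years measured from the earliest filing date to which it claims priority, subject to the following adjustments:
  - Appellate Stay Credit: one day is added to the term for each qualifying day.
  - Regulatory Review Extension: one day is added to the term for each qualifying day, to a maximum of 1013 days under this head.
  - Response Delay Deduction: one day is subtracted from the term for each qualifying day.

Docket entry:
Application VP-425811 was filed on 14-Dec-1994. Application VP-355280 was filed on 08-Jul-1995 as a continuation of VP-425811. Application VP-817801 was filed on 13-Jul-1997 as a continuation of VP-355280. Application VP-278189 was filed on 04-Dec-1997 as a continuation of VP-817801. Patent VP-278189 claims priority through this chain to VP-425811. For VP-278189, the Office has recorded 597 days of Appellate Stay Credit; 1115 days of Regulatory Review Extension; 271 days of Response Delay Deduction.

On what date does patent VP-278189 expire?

Earliest priority filing: 14 December 1994.
Base term: 14 December 1994 + 18 years → 14 December 2012.
Appellate Stay Credit: +597 days → 3 August 2014.
Regulatory Review Extension: 1115 days claimed exceeds the 1013-day cap, so +1013 days → 12 May 2017.
Response Delay Deduction: −271 days → 14 August 2016.

August 14, 2016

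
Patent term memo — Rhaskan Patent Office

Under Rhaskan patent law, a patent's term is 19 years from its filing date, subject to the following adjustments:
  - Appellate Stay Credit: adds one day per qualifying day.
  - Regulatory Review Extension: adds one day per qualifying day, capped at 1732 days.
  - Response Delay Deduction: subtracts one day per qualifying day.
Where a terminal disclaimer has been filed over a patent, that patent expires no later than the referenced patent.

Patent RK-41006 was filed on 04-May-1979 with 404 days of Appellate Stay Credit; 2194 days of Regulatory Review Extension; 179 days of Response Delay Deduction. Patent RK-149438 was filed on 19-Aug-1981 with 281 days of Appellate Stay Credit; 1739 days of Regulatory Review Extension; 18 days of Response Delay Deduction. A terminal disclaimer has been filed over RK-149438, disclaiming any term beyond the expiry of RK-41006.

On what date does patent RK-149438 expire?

Natural term of RK-149438:
  Base: filing + 19 years → 19 August 2000.
  Appellate Stay Credit: +281 days → 27 May 2001.
  Regulatory Review Extension: 1739 days claimed exceeds the 1732-day cap, so +1732 days → 22 February 2006.
  Response Delay Deduction: −18 days → 4 February 2006.
Expiry of referenced patent RK-41006:
  Base: filing + 19 years → 4 May 1998.
  Appellate Stay Credit: +404 days → 12 June 1999.
  Regulatory Review Extension: 2194 days claimed exceeds the 1732-day cap, so +1732 days → 9 March 2004.
  Response Delay Deduction: −179 days → 12 September 2003.
Terminal disclaimer: RK-149438 expires on the earlier of 4 February 2006 and 12 September 2003.

September 12, 2003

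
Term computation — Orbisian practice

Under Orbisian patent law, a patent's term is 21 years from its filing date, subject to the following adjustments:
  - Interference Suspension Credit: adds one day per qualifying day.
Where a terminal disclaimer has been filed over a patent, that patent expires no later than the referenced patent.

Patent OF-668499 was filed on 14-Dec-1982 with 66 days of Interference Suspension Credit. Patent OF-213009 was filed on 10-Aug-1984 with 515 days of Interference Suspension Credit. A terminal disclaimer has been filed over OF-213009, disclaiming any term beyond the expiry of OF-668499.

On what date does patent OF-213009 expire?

Natural term of OF-213009:
  Base: filing + 21 years → 10 August 2005.
  Interference Suspension Credit: +515 days → 7 January 2007.
Expiry of referenced patent OF-668499:
  Base: filing + 21 years → 14 December 2003.
  Interference Suspension Credit: +66 days → 18 February 2004.
Terminal disclaimer: OF-213009 expires on the earlier of 7 January 2007 and 18 February 2004.

February 18, 2004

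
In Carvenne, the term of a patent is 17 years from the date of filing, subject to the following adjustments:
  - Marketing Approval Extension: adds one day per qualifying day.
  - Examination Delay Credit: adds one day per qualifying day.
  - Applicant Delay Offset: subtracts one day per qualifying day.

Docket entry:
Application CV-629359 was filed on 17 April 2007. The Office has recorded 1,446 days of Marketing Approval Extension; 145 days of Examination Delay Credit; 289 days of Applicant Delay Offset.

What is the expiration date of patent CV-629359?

Base term: filing date + 17 years → 17 April 2024.
Marketing Approval Extension: +1446 days → 2 April 2028.
Examination Delay Credit: +145 days → 25 August 2028.
Applicant Delay Offset: −289 days → 10 November 2027.

2027-11-10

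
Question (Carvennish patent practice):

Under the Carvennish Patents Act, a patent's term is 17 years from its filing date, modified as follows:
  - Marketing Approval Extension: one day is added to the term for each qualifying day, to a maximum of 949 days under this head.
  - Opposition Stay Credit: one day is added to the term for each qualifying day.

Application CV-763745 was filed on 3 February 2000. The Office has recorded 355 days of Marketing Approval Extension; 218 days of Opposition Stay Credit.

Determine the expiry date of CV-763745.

Base term: filing date + 17 years → 3 February 2017.
Marketing Approval Extension: 355 days (within the 949-day cap) → +355 days → 24 January 2018.
Opposition Stay Credit: +218 days → 30 August 2018.

2018-08-30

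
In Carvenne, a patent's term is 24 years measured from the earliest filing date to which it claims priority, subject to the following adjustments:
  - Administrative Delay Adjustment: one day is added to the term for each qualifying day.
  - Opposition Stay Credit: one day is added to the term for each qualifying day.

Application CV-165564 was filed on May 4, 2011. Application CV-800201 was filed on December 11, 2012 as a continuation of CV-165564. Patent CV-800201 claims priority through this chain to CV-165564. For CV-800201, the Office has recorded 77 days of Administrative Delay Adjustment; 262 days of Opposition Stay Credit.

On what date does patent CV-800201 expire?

2036-04-07

Earliest priority filing: 4 May 2011.
Base term: 4 May 2011 + 24 years → 4 May 2035.
Administrative Delay Adjustment: +77 days → 20 July 2035.
Opposition Stay Credit: +262 days → 7 April 2036.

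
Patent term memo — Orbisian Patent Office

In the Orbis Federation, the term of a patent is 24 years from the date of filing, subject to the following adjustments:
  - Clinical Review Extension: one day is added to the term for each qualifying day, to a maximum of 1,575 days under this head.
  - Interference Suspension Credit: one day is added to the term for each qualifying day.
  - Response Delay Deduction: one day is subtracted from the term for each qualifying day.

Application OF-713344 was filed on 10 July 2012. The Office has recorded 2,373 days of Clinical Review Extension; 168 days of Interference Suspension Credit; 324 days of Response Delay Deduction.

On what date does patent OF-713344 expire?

Base term: filing date + 24 years → 10 July 2036.
Clinical Review Extension: 2373 days claimed exceeds the 1575-day cap, so +1575 days → 1 November 2040.
Interference Suspension Credit: +168 days → 18 April 2041.
Response Delay Deduction: −324 days → 29 May 2040.

May 29, 2040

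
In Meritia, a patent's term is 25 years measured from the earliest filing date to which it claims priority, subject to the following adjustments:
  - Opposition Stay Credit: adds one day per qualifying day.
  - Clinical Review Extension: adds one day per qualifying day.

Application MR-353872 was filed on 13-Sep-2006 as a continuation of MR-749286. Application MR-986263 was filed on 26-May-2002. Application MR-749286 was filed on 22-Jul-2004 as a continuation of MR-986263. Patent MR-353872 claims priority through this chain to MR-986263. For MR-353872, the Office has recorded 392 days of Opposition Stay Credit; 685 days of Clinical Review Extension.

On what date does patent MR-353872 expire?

Earliest priority filing: 26 May 2002.
Base term: 26 May 2002 + 25 years → 26 May 2027.
Opposition Stay Credit: +392 days → 21 June 2028.
Clinical Review Extension: +685 days → 7 May 2030.

2030-05-07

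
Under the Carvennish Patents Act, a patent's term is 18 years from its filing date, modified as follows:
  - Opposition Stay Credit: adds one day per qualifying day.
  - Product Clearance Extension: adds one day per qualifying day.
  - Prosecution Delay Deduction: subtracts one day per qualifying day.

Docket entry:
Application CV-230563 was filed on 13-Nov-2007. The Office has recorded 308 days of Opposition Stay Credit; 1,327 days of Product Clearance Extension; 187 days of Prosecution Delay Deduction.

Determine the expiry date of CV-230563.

October 31, 2029

Base term: filing date + 18 years → 13 November 2025.
Opposition Stay Credit: +308 days → 17 September 2026.
Product Clearance Extension: +1327 days → 6 May 2030.
Prosecution Delay Deduction: −187 days → 31 October 2029.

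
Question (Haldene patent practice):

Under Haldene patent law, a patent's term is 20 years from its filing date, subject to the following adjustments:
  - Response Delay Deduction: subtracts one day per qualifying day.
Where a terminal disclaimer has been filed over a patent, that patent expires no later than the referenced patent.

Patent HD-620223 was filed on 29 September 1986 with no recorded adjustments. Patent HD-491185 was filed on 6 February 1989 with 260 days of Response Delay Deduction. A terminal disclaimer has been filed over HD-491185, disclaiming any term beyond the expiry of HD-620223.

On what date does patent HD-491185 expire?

September 29, 2006

Natural term of HD-491185:
  Base: filing + 20 years → 6 February 2009.
  Response Delay Deduction: −260 days → 22 May 2008.
Expiry of referenced patent HD-620223:
  Base: filing + 20 years → 29 September 2006.
Terminal disclaimer: HD-491185 expires on the earlier of 22 May 2008 and 29 September 2006.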